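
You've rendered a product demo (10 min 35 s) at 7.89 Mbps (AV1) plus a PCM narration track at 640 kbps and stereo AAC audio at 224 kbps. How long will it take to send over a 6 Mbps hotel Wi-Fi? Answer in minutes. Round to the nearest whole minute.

10 min 35 s = 635 s
Audio total: 640 + 224 = 864 kbps = 0.864 Mbps.
Total bitrate: 8.754 Mbps.
File: 8.754 Mbps × 635 s = 5558.8 Mb.
At 6 Mbps: 5558.8 / 6 = 926.5 s ≈ 15.4 minutes.

15 minutes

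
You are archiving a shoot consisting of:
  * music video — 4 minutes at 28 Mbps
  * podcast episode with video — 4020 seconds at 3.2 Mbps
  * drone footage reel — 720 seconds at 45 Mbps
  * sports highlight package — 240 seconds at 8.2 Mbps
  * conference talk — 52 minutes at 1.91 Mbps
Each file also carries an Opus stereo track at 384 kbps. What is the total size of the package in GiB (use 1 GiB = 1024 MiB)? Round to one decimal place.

7.3 GiB

Audio: 384 kbps = 0.384 Mbps.
music video: 28.384 Mbps × 240 s = 6812.2 Mb
podcast episode with video: 3.584 Mbps × 4020 s = 14407.7 Mb
drone footage reel: 45.384 Mbps × 720 s = 32676.5 Mb
sports highlight package: 8.584 Mbps × 240 s = 2060.2 Mb
conference talk: 2.294 Mbps × 3120 s = 7157.3 Mb
Total: 63113.8 Mb = 7889.2 MB.
= 7.347 GiB.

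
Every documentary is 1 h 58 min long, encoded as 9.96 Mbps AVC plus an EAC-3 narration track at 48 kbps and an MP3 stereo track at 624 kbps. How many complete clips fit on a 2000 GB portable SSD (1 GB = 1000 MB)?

1 h 58 min = 118 min = 7080 s
Audio total: 48 + 624 = 672 kbps = 0.672 Mbps.
Total bitrate: 10.632 Mbps.
Per item: 10.632 Mbps × 7080 s = 75,275 Mb = 9,409 MB.
Capacity: 2000 GB = 16,000,000 Mb; 212.56 items → 212 complete.

212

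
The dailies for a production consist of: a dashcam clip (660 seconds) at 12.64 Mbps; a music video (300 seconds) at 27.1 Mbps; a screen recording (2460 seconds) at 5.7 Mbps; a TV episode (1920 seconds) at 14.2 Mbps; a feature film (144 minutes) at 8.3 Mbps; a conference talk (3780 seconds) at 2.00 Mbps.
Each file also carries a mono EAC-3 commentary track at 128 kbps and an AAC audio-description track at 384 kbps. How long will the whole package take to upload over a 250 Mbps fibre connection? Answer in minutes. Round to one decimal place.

9.7 minutes

Audio total: 128 + 384 = 512 kbps = 0.512 Mbps.
dashcam clip: 13.152 Mbps × 660 s = 8680.3 Mb
music video: 27.612 Mbps × 300 s = 8283.6 Mb
screen recording: 6.212 Mbps × 2460 s = 15281.5 Mb
TV episode: 14.712 Mbps × 1920 s = 28247.0 Mb
feature film: 8.812 Mbps × 8640 s = 76135.7 Mb
conference talk: 2.512 Mbps × 3780 s = 9495.4 Mb
Total: 146123.5 Mb = 18265.4 MB.
At 250 Mbps: 146123.5 / 250 = 584 s ≈ 9.74 minutes.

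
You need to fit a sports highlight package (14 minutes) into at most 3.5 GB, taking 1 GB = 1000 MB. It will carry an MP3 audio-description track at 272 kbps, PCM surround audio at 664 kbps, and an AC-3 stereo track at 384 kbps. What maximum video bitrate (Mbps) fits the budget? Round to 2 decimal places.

Budget: 3.5 GB = 28000.0 Mb.
14 min = 840 s
Total bitrate budget: 28000.0 Mb / 840 s = 33.333 Mbps.
Audio total: 272 + 664 + 384 = 1320 kbps = 1.320 Mbps.
Video: 33.333 − 1.320 = 32.013 Mbps.

32.01 Mbps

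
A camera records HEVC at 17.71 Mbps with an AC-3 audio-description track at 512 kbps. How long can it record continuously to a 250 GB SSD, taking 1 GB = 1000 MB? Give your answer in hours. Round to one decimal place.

30.5 hours

Audio: 512 kbps = 0.512 Mbps.
Total bitrate: 17.71 + 0.512 = 18.222 Mbps.
Capacity: 250 GB = 2,000,000 Mb.
Recording time: 2,000,000 / 18.222 = 109,757 s ≈ 30.5 hours.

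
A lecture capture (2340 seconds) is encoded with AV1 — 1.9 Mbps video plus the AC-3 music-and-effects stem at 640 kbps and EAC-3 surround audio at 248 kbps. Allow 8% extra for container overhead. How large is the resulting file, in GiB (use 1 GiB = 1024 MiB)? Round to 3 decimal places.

0.820 GiB

Audio total: 640 + 248 = 888 kbps = 0.888 Mbps.
Total bitrate: 1.9 + 0.888 = 2.788 Mbps.
Stream data: 2.788 Mbps × 2340 s = 6523.9 Mb.
With 8% container overhead: ×1.08.
7,046 Mb = 880,729,200 bytes ÷ 1,073,741,824 = 0.8202 GiB.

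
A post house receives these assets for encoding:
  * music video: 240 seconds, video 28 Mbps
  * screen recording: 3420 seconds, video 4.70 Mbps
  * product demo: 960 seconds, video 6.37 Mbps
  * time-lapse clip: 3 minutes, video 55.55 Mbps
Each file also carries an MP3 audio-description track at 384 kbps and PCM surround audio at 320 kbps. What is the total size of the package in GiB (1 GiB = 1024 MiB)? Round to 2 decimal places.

Audio total: 384 + 320 = 704 kbps = 0.704 Mbps.
music video: 28.704 Mbps × 240 s = 6889.0 Mb
screen recording: 5.404 Mbps × 3420 s = 18481.7 Mb
product demo: 7.074 Mbps × 960 s = 6791.0 Mb
time-lapse clip: 56.254 Mbps × 180 s = 10125.7 Mb
Total: 42287.4 Mb = 5285.9 MB.
= 4.923 GiB.

4.92 GiB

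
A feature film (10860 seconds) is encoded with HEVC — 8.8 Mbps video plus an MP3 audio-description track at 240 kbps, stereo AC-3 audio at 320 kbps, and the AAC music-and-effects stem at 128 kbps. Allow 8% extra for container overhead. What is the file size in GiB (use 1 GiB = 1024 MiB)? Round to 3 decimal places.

Audio total: 240 + 320 + 128 = 688 kbps = 0.688 Mbps.
Total bitrate: 8.8 + 0.688 = 9.488 Mbps.
Stream data: 9.488 Mbps × 10860 s = 103039.7 Mb.
With 8% container overhead: ×1.08.
111,283 Mb = 13,910,356,800 bytes ÷ 1,073,741,824 = 12.96 GiB.

12.955 GiB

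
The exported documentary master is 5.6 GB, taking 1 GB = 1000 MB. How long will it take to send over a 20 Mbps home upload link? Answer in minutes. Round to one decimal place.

37.3 minutes

File: 5.6 GB = 44800.0 Mb.
At 20 Mbps: 44800.0 / 20 = 2240.0 s ≈ 37.3 minutes.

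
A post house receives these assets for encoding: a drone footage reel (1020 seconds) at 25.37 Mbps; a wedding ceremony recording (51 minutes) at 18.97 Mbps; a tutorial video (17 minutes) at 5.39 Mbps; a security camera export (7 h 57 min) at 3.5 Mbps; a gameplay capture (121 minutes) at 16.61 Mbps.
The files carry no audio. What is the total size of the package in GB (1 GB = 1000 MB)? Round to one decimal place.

drone footage reel: 25.370 Mbps × 1020 s = 25877.4 Mb
wedding ceremony recording: 18.970 Mbps × 3060 s = 58048.2 Mb
tutorial video: 5.390 Mbps × 1020 s = 5497.8 Mb
security camera export: 3.500 Mbps × 28620 s = 100170.0 Mb
gameplay capture: 16.610 Mbps × 7260 s = 120588.6 Mb
Total: 310182.0 Mb = 38772.8 MB.
= 38.77 GB.

38.8 GB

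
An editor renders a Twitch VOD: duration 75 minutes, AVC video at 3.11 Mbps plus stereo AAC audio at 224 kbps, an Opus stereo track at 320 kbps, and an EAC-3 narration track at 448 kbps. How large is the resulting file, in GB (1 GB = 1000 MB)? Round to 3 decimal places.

75 min = 4500 s
Audio total: 224 + 320 + 448 = 992 kbps = 0.992 Mbps.
Total bitrate: 3.11 + 0.992 = 4.102 Mbps.
Stream data: 4.102 Mbps × 4500 s = 18459.0 Mb.
18,459 Mb ÷ 8 = 2,307 MB → 2.307 GB.

2.307 GB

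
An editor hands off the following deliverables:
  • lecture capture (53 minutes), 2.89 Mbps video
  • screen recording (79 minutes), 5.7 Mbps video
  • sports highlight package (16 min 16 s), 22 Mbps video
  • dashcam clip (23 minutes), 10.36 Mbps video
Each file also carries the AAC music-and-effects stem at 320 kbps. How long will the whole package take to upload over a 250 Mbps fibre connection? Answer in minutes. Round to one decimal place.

Audio: 320 kbps = 0.320 Mbps.
lecture capture: 3.210 Mbps × 3180 s = 10207.8 Mb
screen recording: 6.020 Mbps × 4740 s = 28534.8 Mb
sports highlight package: 22.320 Mbps × 976 s = 21784.3 Mb
dashcam clip: 10.680 Mbps × 1380 s = 14738.4 Mb
Total: 75265.3 Mb = 9408.2 MB.
At 250 Mbps: 75265.3 / 250 = 301 s ≈ 5.02 minutes.

5.0 minutes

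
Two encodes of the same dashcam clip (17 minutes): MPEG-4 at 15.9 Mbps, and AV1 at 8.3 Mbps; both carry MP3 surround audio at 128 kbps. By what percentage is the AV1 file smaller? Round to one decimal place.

47.4%

17 min = 1020 s
Audio: 128 kbps = 0.128 Mbps.
MPEG-4: 16.028 Mbps × 1020 s = 16348.6 Mb = 1.903 GiB.
AV1: 8.428 Mbps × 1020 s = 8596.6 Mb = 1.001 GiB.
Reduction: (1 − 1.001/1.903) × 100 = 47.42%.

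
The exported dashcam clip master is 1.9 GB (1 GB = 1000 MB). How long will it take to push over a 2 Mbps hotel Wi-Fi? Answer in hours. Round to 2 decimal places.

File: 1.9 GB = 15200.0 Mb.
At 2 Mbps: 15200.0 / 2 = 7600.0 s ≈ 2.11 hours.

2.11 hours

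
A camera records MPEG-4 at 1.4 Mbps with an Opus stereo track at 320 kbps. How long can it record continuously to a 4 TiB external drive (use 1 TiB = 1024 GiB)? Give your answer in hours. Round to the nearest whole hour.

5682 hours

Audio: 320 kbps = 0.320 Mbps.
Total bitrate: 1.4 + 0.320 = 1.720 Mbps.
Capacity: 4 TiB = 35,184,372 Mb.
Recording time: 35,184,372 / 1.720 = 20,456,030 s ≈ 5,682 hours.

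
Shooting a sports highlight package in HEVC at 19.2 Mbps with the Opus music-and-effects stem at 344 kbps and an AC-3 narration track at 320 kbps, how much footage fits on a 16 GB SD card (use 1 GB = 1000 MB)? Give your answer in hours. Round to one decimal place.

1.8 hours

Audio total: 344 + 320 = 664 kbps = 0.664 Mbps.
Total bitrate: 19.2 + 0.664 = 19.864 Mbps.
Capacity: 16 GB = 128,000 Mb.
Recording time: 128,000 / 19.864 = 6,444 s ≈ 1.79 hours.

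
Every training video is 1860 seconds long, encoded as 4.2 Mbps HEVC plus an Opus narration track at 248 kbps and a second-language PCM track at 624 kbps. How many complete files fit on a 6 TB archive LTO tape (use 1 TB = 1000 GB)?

Audio total: 248 + 624 = 872 kbps = 0.872 Mbps.
Total bitrate: 5.072 Mbps.
Per item: 5.072 Mbps × 1860 s = 9,434 Mb = 1,179 MB.
Capacity: 6 TB = 48,000,000 Mb; 5088.02 items → 5088 complete.

5088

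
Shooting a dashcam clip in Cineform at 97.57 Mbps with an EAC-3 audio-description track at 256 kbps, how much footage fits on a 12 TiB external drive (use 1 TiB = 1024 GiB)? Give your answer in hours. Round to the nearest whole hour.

Audio: 256 kbps = 0.256 Mbps.
Total bitrate: 97.57 + 0.256 = 97.826 Mbps.
Capacity: 12 TiB = 105,553,116 Mb.
Recording time: 105,553,116 / 97.826 = 1,078,988 s ≈ 300 hours.

300 hours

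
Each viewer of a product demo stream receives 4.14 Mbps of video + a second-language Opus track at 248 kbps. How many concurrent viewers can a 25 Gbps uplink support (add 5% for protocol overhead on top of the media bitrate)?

5426

Audio: 248 kbps = 0.248 Mbps.
Per-viewer media rate: 4.388 Mbps.
On the wire with 5% overhead: 4.607 Mbps.
25 Gbps = 25,000 Mbps; 25,000 / 4.607 = 5426.05 → 5426 viewers.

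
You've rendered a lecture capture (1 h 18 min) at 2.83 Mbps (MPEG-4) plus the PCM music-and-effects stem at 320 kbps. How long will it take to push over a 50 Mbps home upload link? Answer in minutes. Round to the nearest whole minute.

5 minutes

1 h 18 min = 78 min = 4680 s
Audio: 320 kbps = 0.320 Mbps.
Total bitrate: 3.150 Mbps.
File: 3.150 Mbps × 4680 s = 14742.0 Mb.
At 50 Mbps: 14742.0 / 50 = 294.8 s ≈ 4.91 minutes.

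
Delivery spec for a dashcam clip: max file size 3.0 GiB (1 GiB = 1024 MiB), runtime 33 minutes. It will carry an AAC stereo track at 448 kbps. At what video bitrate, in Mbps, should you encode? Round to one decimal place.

12.6 Mbps

Budget: 3.0 GiB = 25769.8 Mb.
33 min = 1980 s
Total bitrate budget: 25769.8 Mb / 1980 s = 13.015 Mbps.
Audio: 448 kbps = 0.448 Mbps.
Video: 13.015 − 0.448 = 12.567 Mbps.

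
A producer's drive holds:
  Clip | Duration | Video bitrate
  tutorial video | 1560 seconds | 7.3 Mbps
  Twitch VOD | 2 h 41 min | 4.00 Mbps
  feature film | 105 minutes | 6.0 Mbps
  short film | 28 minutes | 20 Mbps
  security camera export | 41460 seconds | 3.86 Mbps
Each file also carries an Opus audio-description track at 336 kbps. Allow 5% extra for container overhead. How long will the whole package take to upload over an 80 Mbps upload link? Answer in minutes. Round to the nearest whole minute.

Audio: 336 kbps = 0.336 Mbps.
tutorial video: 7.636 Mbps × 1560 s × 1.05 = 12507.8 Mb
Twitch VOD: 4.336 Mbps × 9660 s × 1.05 = 43980.0 Mb
feature film: 6.336 Mbps × 6300 s × 1.05 = 41912.6 Mb
short film: 20.336 Mbps × 1680 s × 1.05 = 35872.7 Mb
security camera export: 4.196 Mbps × 41460 s × 1.05 = 182664.5 Mb
Total: 316937.6 Mb = 39617.2 MB.
At 80 Mbps: 316937.6 / 80 = 3962 s ≈ 66 minutes.

66 minutes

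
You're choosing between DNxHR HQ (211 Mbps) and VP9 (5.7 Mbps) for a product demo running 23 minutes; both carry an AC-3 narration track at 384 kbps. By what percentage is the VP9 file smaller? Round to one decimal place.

97.1%

23 min = 1380 s
Audio: 384 kbps = 0.384 Mbps.
DNxHR HQ: 211.384 Mbps × 1380 s = 291709.9 Mb = 33.960 GiB.
VP9: 6.084 Mbps × 1380 s = 8395.9 Mb = 0.977 GiB.
Reduction: (1 − 0.977/33.960) × 100 = 97.12%.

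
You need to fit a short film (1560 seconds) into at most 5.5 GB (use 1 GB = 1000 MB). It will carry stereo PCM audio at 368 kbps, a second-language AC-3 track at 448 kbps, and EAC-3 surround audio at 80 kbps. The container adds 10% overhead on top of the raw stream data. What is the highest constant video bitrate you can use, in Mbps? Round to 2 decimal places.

24.75 Mbps

Budget: 5.5 GB = 44000.0 Mb.
Stream payload after overhead: 44000.0 / 1.10 = 40000.0 Mb.
Total bitrate budget: 40000.0 Mb / 1560 s = 25.641 Mbps.
Audio total: 368 + 448 + 80 = 896 kbps = 0.896 Mbps.
Video: 25.641 − 0.896 = 24.745 Mbps.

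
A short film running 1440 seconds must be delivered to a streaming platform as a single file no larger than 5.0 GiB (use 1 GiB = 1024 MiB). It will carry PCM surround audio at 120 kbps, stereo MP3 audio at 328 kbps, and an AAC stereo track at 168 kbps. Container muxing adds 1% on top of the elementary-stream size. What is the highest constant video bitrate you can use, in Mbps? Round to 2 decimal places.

28.91 Mbps

Budget: 5.0 GiB = 42949.7 Mb.
Stream payload after overhead: 42949.7 / 1.01 = 42524.4 Mb.
Total bitrate budget: 42524.4 Mb / 1440 s = 29.531 Mbps.
Audio total: 120 + 328 + 168 = 616 kbps = 0.616 Mbps.
Video: 29.531 − 0.616 = 28.915 Mbps.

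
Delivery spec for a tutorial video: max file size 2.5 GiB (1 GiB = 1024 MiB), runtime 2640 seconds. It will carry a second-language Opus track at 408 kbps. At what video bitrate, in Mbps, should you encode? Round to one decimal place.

Budget: 2.5 GiB = 21474.8 Mb.
Total bitrate budget: 21474.8 Mb / 2640 s = 8.134 Mbps.
Audio: 408 kbps = 0.408 Mbps.
Video: 8.134 − 0.408 = 7.726 Mbps.

7.7 Mbps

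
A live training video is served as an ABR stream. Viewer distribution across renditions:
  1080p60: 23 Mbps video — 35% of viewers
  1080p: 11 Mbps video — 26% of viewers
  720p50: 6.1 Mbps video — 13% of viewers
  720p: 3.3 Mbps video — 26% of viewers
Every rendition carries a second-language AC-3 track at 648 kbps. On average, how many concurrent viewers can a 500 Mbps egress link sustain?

37

Audio: 648 kbps = 0.648 Mbps.
Average per-viewer bitrate: 0.35×23.648 + 0.26×11.648 + 0.13×6.748 + 0.26×3.948 = 13.209 Mbps.
500 Mbps = 500.0 Mbps; 500.0 / 13.209 = 37.85 → 37.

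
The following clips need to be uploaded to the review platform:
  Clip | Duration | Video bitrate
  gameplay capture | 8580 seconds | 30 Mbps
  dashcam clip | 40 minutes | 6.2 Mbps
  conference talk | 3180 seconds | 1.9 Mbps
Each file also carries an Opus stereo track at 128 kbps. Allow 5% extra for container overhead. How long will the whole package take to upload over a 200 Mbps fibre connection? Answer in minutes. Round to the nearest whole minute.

25 minutes

Audio: 128 kbps = 0.128 Mbps.
gameplay capture: 30.128 Mbps × 8580 s × 1.05 = 271423.2 Mb
dashcam clip: 6.328 Mbps × 2400 s × 1.05 = 15946.6 Mb
conference talk: 2.028 Mbps × 3180 s × 1.05 = 6771.5 Mb
Total: 294141.2 Mb = 36767.7 MB.
At 200 Mbps: 294141.2 / 200 = 1471 s ≈ 24.5 minutes.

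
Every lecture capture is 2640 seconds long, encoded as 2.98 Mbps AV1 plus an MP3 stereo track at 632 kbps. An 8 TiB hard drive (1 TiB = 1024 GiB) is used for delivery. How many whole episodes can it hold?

Audio: 632 kbps = 0.632 Mbps.
Total bitrate: 3.612 Mbps.
Per item: 3.612 Mbps × 2640 s = 9,536 Mb = 1,192 MB.
Capacity: 8 TiB = 70,368,744 Mb; 7379.52 items → 7379 complete.

7379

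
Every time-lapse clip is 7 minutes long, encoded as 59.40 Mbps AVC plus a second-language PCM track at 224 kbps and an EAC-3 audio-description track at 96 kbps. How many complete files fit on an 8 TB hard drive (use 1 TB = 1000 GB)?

2551

7 min = 420 s
Audio total: 224 + 96 = 320 kbps = 0.320 Mbps.
Total bitrate: 59.720 Mbps.
Per item: 59.720 Mbps × 420 s = 25,082 Mb = 3,135 MB.
Capacity: 8 TB = 64,000,000 Mb; 2551.59 items → 2551 complete.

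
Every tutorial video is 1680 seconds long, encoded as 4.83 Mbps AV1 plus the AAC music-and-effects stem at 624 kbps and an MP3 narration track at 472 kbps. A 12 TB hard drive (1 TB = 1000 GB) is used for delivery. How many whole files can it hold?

9642

Audio total: 624 + 472 = 1096 kbps = 1.096 Mbps.
Total bitrate: 5.926 Mbps.
Per item: 5.926 Mbps × 1680 s = 9,956 Mb = 1,244 MB.
Capacity: 12 TB = 96,000,000 Mb; 9642.74 items → 9642 complete.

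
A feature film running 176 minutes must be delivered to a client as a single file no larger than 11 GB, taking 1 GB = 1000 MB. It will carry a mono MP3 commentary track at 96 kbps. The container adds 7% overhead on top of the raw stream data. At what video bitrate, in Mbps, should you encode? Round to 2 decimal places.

Budget: 11 GB = 88000.0 Mb.
Stream payload after overhead: 88000.0 / 1.07 = 82243.0 Mb.
176 min = 10560 s
Total bitrate budget: 82243.0 Mb / 10560 s = 7.788 Mbps.
Audio: 96 kbps = 0.096 Mbps.
Video: 7.788 − 0.096 = 7.692 Mbps.

7.69 Mbps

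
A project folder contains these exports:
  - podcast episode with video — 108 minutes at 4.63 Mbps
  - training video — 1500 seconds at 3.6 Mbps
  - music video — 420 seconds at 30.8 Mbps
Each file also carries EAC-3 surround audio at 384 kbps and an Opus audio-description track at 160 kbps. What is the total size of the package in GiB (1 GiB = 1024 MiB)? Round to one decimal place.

Audio total: 384 + 160 = 544 kbps = 0.544 Mbps.
podcast episode with video: 5.174 Mbps × 6480 s = 33527.5 Mb
training video: 4.144 Mbps × 1500 s = 6216.0 Mb
music video: 31.344 Mbps × 420 s = 13164.5 Mb
Total: 52908.0 Mb = 6613.5 MB.
= 6.159 GiB.

6.2 GiB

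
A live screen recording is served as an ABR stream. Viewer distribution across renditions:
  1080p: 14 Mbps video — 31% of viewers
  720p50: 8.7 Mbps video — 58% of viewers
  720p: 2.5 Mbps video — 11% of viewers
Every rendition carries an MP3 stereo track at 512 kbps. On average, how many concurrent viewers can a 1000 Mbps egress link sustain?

Audio: 512 kbps = 0.512 Mbps.
Average per-viewer bitrate: 0.31×14.512 + 0.58×9.212 + 0.11×3.012 = 10.173 Mbps.
1000 Mbps = 1,000 Mbps; 1,000 / 10.173 = 98.30 → 98.

98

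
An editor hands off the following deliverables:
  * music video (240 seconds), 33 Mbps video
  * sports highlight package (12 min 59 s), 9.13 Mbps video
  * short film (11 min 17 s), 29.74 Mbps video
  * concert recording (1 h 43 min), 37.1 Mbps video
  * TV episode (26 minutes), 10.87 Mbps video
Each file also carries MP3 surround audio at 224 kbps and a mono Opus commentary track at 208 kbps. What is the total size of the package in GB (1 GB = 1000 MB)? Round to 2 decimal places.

35.68 GB

Audio total: 224 + 208 = 432 kbps = 0.432 Mbps.
music video: 33.432 Mbps × 240 s = 8023.7 Mb
sports highlight package: 9.562 Mbps × 779 s = 7448.8 Mb
short film: 30.172 Mbps × 677 s = 20426.4 Mb
concert recording: 37.532 Mbps × 6180 s = 231947.8 Mb
TV episode: 11.302 Mbps × 1560 s = 17631.1 Mb
Total: 285477.8 Mb = 35684.7 MB.
= 35.68 GB.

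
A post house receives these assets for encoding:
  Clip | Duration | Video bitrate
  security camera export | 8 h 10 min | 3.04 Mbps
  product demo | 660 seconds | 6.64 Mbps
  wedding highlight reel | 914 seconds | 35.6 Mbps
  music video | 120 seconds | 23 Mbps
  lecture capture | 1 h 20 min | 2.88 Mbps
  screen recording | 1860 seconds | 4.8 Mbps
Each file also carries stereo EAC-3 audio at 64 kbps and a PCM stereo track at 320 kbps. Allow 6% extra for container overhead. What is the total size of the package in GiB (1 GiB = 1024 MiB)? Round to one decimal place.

Audio total: 64 + 320 = 384 kbps = 0.384 Mbps.
security camera export: 3.424 Mbps × 29400 s × 1.06 = 106705.5 Mb
product demo: 7.024 Mbps × 660 s × 1.06 = 4914.0 Mb
wedding highlight reel: 35.984 Mbps × 914 s × 1.06 = 34862.7 Mb
music video: 23.384 Mbps × 120 s × 1.06 = 2974.4 Mb
lecture capture: 3.264 Mbps × 4800 s × 1.06 = 16607.2 Mb
screen recording: 5.184 Mbps × 1860 s × 1.06 = 10220.8 Mb
Total: 176284.7 Mb = 22035.6 MB.
= 20.52 GiB.

20.5 GiB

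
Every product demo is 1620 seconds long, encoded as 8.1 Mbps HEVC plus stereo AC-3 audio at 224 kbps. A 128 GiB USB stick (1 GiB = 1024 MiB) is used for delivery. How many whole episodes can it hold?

81

Audio: 224 kbps = 0.224 Mbps.
Total bitrate: 8.324 Mbps.
Per item: 8.324 Mbps × 1620 s = 13,485 Mb = 1,686 MB.
Capacity: 128 GiB = 1,099,512 Mb; 81.54 items → 81 complete.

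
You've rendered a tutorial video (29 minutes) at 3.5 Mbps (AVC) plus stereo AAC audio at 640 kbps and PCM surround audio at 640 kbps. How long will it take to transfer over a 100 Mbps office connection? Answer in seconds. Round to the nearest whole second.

29 min = 1740 s
Audio total: 640 + 640 = 1280 kbps = 1.280 Mbps.
Total bitrate: 4.780 Mbps.
File: 4.780 Mbps × 1740 s = 8317.2 Mb.
At 100 Mbps: 8317.2 / 100 = 83.2 s ≈ 83.2 seconds.

83 seconds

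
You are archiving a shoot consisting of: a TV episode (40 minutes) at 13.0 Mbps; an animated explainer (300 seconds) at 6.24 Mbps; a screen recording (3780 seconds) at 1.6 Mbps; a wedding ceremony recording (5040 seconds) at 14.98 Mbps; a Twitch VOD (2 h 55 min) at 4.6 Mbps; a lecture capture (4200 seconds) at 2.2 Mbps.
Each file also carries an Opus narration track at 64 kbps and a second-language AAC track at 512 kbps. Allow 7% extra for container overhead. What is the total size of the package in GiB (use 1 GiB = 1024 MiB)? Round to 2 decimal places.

23.33 GiB

Audio total: 64 + 512 = 576 kbps = 0.576 Mbps.
TV episode: 13.576 Mbps × 2400 s × 1.07 = 34863.2 Mb
animated explainer: 6.816 Mbps × 300 s × 1.07 = 2187.9 Mb
screen recording: 2.176 Mbps × 3780 s × 1.07 = 8801.0 Mb
wedding ceremony recording: 15.556 Mbps × 5040 s × 1.07 = 83890.4 Mb
Twitch VOD: 5.176 Mbps × 10500 s × 1.07 = 58152.4 Mb
lecture capture: 2.776 Mbps × 4200 s × 1.07 = 12475.3 Mb
Total: 200370.3 Mb = 25046.3 MB.
= 23.33 GiB.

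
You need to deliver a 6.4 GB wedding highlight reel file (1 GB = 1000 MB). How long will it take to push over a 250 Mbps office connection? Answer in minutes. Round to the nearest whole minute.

File: 6.4 GB = 51200.0 Mb.
At 250 Mbps: 51200.0 / 250 = 204.8 s ≈ 3.41 minutes.

3 minutes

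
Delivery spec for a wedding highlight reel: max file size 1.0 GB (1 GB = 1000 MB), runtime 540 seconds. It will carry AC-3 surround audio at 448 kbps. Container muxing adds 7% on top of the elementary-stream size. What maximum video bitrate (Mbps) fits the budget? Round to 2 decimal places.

Budget: 1.0 GB = 8000.0 Mb.
Stream payload after overhead: 8000.0 / 1.07 = 7476.6 Mb.
Total bitrate budget: 7476.6 Mb / 540 s = 13.846 Mbps.
Audio: 448 kbps = 0.448 Mbps.
Video: 13.846 − 0.448 = 13.398 Mbps.

13.40 Mbps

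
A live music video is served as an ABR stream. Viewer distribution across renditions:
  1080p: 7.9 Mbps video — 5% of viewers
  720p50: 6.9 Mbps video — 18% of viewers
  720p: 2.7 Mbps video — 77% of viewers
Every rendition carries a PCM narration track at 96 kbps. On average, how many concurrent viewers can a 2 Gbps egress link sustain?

Audio: 96 kbps = 0.096 Mbps.
Average per-viewer bitrate: 0.05×7.996 + 0.18×6.996 + 0.77×2.796 = 3.812 Mbps.
2 Gbps = 2,000 Mbps; 2,000 / 3.812 = 524.66 → 524.

524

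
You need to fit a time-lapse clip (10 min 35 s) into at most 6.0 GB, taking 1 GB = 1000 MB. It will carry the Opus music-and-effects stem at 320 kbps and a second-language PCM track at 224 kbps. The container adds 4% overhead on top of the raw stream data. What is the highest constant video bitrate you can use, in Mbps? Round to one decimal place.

Budget: 6.0 GB = 48000.0 Mb.
Stream payload after overhead: 48000.0 / 1.04 = 46153.8 Mb.
10 min 35 s = 635 s
Total bitrate budget: 46153.8 Mb / 635 s = 72.683 Mbps.
Audio total: 320 + 224 = 544 kbps = 0.544 Mbps.
Video: 72.683 − 0.544 = 72.139 Mbps.

72.1 Mbps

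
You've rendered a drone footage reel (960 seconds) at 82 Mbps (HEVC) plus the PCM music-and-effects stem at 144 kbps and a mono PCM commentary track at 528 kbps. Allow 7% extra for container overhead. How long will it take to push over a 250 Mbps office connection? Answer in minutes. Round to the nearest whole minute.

6 minutes

Audio total: 144 + 528 = 672 kbps = 0.672 Mbps.
Total bitrate: 82.672 Mbps.
File: 82.672 Mbps × 960 s = 79365.1 Mb.
With 7% container overhead: ×1.07. → 84920.7 Mb.
At 250 Mbps: 84920.7 / 250 = 339.7 s ≈ 5.66 minutes.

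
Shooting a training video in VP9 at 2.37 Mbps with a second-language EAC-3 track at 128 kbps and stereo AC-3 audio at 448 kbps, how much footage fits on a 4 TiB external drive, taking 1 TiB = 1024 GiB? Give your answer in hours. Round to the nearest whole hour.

3318 hours

Audio total: 128 + 448 = 576 kbps = 0.576 Mbps.
Total bitrate: 2.37 + 0.576 = 2.946 Mbps.
Capacity: 4 TiB = 35,184,372 Mb.
Recording time: 35,184,372 / 2.946 = 11,943,100 s ≈ 3,318 hours.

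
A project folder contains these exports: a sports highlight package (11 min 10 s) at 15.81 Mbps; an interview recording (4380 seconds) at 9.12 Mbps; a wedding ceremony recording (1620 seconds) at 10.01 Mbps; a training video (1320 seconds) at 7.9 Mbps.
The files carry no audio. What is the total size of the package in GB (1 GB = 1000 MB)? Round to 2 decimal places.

sports highlight package: 15.810 Mbps × 670 s = 10592.7 Mb
interview recording: 9.120 Mbps × 4380 s = 39945.6 Mb
wedding ceremony recording: 10.010 Mbps × 1620 s = 16216.2 Mb
training video: 7.900 Mbps × 1320 s = 10428.0 Mb
Total: 77182.5 Mb = 9647.8 MB.
= 9.648 GB.

9.65 GB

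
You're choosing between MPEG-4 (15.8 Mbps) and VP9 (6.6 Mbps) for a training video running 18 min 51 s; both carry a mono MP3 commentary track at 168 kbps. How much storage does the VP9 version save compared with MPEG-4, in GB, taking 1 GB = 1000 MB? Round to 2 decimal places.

1.30 GB

18 min 51 s = 1131 s
Audio: 168 kbps = 0.168 Mbps.
MPEG-4: 15.968 Mbps × 1131 s = 18059.8 Mb = 2.257 GB.
VP9: 6.768 Mbps × 1131 s = 7654.6 Mb = 0.957 GB.
Saving: 2.257 − 0.957 = 1.301 GB.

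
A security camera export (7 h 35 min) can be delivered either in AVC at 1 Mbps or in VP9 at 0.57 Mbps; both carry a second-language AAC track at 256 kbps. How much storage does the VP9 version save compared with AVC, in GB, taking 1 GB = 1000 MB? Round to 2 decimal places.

1.47 GB

7 h 35 min = 455 min = 27300 s
Audio: 256 kbps = 0.256 Mbps.
AVC: 1.256 Mbps × 27300 s = 34288.8 Mb = 4.286 GB.
VP9: 0.826 Mbps × 27300 s = 22549.8 Mb = 2.819 GB.
Saving: 4.286 − 2.819 = 1.467 GB.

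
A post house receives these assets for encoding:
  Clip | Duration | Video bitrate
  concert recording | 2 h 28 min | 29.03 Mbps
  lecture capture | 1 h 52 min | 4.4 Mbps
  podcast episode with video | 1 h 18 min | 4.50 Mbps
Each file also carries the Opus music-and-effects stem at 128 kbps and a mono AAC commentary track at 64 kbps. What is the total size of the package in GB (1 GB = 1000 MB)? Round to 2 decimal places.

39.04 GB

Audio total: 128 + 64 = 192 kbps = 0.192 Mbps.
concert recording: 29.222 Mbps × 8880 s = 259491.4 Mb
lecture capture: 4.592 Mbps × 6720 s = 30858.2 Mb
podcast episode with video: 4.692 Mbps × 4680 s = 21958.6 Mb
Total: 312308.2 Mb = 39038.5 MB.
= 39.04 GB.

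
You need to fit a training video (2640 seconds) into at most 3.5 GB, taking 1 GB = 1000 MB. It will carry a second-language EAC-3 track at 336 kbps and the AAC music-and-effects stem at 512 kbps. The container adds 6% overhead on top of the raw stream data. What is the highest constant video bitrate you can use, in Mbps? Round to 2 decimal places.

9.16 Mbps

Budget: 3.5 GB = 28000.0 Mb.
Stream payload after overhead: 28000.0 / 1.06 = 26415.1 Mb.
Total bitrate budget: 26415.1 Mb / 2640 s = 10.006 Mbps.
Audio total: 336 + 512 = 848 kbps = 0.848 Mbps.
Video: 10.006 − 0.848 = 9.158 Mbps.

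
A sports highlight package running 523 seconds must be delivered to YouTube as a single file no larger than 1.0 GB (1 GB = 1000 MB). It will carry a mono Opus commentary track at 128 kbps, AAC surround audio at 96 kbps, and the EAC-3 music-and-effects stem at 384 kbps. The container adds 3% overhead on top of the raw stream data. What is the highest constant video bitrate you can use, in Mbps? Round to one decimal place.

Budget: 1.0 GB = 8000.0 Mb.
Stream payload after overhead: 8000.0 / 1.03 = 7767.0 Mb.
Total bitrate budget: 7767.0 Mb / 523 s = 14.851 Mbps.
Audio total: 128 + 96 + 384 = 608 kbps = 0.608 Mbps.
Video: 14.851 − 0.608 = 14.243 Mbps.

14.2 Mbps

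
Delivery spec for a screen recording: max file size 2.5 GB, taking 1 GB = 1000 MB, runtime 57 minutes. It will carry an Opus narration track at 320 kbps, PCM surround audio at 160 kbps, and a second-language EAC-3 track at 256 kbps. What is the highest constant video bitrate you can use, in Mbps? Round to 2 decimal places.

5.11 Mbps

Budget: 2.5 GB = 20000.0 Mb.
57 min = 3420 s
Total bitrate budget: 20000.0 Mb / 3420 s = 5.848 Mbps.
Audio total: 320 + 160 + 256 = 736 kbps = 0.736 Mbps.
Video: 5.848 − 0.736 = 5.112 Mbps.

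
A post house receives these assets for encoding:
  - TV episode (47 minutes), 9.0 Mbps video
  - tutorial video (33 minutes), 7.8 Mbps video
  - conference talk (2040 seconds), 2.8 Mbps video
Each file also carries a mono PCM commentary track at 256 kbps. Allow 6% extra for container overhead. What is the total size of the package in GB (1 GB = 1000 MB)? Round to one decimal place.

6.4 GB

Audio: 256 kbps = 0.256 Mbps.
TV episode: 9.256 Mbps × 2820 s × 1.06 = 27668.0 Mb
tutorial video: 8.056 Mbps × 1980 s × 1.06 = 16907.9 Mb
conference talk: 3.056 Mbps × 2040 s × 1.06 = 6608.3 Mb
Total: 51184.3 Mb = 6398.0 MB.
= 6.398 GB.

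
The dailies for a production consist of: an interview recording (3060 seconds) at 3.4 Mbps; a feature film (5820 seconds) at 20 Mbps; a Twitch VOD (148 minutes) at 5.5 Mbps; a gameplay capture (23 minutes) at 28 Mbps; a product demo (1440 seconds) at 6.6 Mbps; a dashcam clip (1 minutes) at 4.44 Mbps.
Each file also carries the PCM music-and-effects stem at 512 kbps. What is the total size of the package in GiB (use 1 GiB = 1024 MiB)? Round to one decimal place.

Audio: 512 kbps = 0.512 Mbps.
interview recording: 3.912 Mbps × 3060 s = 11970.7 Mb
feature film: 20.512 Mbps × 5820 s = 119379.8 Mb
Twitch VOD: 6.012 Mbps × 8880 s = 53386.6 Mb
gameplay capture: 28.512 Mbps × 1380 s = 39346.6 Mb
product demo: 7.112 Mbps × 1440 s = 10241.3 Mb
dashcam clip: 4.952 Mbps × 60 s = 297.1 Mb
Total: 234622.1 Mb = 29327.8 MB.
= 27.31 GiB.

27.3 GiB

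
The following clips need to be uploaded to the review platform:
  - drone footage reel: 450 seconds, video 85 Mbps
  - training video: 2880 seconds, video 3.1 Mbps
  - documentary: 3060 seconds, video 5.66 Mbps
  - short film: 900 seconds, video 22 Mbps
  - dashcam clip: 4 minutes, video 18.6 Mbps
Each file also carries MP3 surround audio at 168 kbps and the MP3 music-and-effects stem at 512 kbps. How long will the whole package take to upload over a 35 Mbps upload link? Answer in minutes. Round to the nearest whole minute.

45 minutes

Audio total: 168 + 512 = 680 kbps = 0.680 Mbps.
drone footage reel: 85.680 Mbps × 450 s = 38556.0 Mb
training video: 3.780 Mbps × 2880 s = 10886.4 Mb
documentary: 6.340 Mbps × 3060 s = 19400.4 Mb
short film: 22.680 Mbps × 900 s = 20412.0 Mb
dashcam clip: 19.280 Mbps × 240 s = 4627.2 Mb
Total: 93882.0 Mb = 11735.2 MB.
At 35 Mbps: 93882.0 / 35 = 2682 s ≈ 44.7 minutes.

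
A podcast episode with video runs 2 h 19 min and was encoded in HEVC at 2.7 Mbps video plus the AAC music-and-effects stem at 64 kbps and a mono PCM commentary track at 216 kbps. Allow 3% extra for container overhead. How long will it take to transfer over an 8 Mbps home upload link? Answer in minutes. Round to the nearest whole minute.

2 h 19 min = 139 min = 8340 s
Audio total: 64 + 216 = 280 kbps = 0.280 Mbps.
Total bitrate: 2.980 Mbps.
File: 2.980 Mbps × 8340 s = 24853.2 Mb.
With 3% container overhead: ×1.03. → 25598.8 Mb.
At 8 Mbps: 25598.8 / 8 = 3199.8 s ≈ 53.3 minutes.

53 minutes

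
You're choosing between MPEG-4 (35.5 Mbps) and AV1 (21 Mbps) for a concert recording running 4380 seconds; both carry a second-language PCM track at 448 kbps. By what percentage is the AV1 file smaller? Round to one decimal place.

Audio: 448 kbps = 0.448 Mbps.
MPEG-4: 35.948 Mbps × 4380 s = 157452.2 Mb = 19.682 GB.
AV1: 21.448 Mbps × 4380 s = 93942.2 Mb = 11.743 GB.
Reduction: (1 − 11.743/19.682) × 100 = 40.34%.

40.3%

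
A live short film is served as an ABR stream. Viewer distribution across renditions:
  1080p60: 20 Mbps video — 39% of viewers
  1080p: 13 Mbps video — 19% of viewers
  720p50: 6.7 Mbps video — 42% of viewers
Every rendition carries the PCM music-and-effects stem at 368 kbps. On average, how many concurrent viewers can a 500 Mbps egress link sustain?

37

Audio: 368 kbps = 0.368 Mbps.
Average per-viewer bitrate: 0.39×20.368 + 0.19×13.368 + 0.42×7.068 = 13.452 Mbps.
500 Mbps = 500.0 Mbps; 500.0 / 13.452 = 37.17 → 37.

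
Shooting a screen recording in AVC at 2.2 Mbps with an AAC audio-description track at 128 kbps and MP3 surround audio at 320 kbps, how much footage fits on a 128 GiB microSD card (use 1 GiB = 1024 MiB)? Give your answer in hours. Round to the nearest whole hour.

Audio total: 128 + 320 = 448 kbps = 0.448 Mbps.
Total bitrate: 2.2 + 0.448 = 2.648 Mbps.
Capacity: 128 GiB = 1,099,512 Mb.
Recording time: 1,099,512 / 2.648 = 415,223 s ≈ 115 hours.

115 hours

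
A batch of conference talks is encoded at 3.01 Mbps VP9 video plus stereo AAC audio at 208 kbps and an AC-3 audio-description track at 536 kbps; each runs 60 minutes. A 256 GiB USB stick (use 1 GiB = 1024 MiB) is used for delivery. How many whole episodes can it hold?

162

60 min = 3600 s
Audio total: 208 + 536 = 744 kbps = 0.744 Mbps.
Total bitrate: 3.754 Mbps.
Per item: 3.754 Mbps × 3600 s = 13,514 Mb = 1,689 MB.
Capacity: 256 GiB = 2,199,023 Mb; 162.72 items → 162 complete.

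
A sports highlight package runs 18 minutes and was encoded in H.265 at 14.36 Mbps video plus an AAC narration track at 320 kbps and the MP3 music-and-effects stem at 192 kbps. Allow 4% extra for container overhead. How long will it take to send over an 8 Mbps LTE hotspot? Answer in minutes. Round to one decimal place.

18 min = 1080 s
Audio total: 320 + 192 = 512 kbps = 0.512 Mbps.
Total bitrate: 14.872 Mbps.
File: 14.872 Mbps × 1080 s = 16061.8 Mb.
With 4% container overhead: ×1.04. → 16704.2 Mb.
At 8 Mbps: 16704.2 / 8 = 2088.0 s ≈ 34.8 minutes.

34.8 minutes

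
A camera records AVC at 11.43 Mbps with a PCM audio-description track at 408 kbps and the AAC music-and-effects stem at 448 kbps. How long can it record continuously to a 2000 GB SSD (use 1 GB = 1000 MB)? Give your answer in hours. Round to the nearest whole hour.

Audio total: 408 + 448 = 856 kbps = 0.856 Mbps.
Total bitrate: 11.43 + 0.856 = 12.286 Mbps.
Capacity: 2000 GB = 16,000,000 Mb.
Recording time: 16,000,000 / 12.286 = 1,302,295 s ≈ 362 hours.

362 hours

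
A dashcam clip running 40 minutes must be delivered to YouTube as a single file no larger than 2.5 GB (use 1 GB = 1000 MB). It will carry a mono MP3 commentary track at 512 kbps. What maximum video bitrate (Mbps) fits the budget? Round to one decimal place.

7.8 Mbps

Budget: 2.5 GB = 20000.0 Mb.
40 min = 2400 s
Total bitrate budget: 20000.0 Mb / 2400 s = 8.333 Mbps.
Audio: 512 kbps = 0.512 Mbps.
Video: 8.333 − 0.512 = 7.821 Mbps.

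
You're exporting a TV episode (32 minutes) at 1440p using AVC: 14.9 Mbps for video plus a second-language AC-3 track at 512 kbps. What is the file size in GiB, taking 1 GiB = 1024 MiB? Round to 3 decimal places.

3.445 GiB

32 min = 1920 s
Audio: 512 kbps = 0.512 Mbps.
Total bitrate: 14.9 + 0.512 = 15.412 Mbps.
Stream data: 15.412 Mbps × 1920 s = 29591.0 Mb.
29,591 Mb = 3,698,880,000 bytes ÷ 1,073,741,824 = 3.445 GiB.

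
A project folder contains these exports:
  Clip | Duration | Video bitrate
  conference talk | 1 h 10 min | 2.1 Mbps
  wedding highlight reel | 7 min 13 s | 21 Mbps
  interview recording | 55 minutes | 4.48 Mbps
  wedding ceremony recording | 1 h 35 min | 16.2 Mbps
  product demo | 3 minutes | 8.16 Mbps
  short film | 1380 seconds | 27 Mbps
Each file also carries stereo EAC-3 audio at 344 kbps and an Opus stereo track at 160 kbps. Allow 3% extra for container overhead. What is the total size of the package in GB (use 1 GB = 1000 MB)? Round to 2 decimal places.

Audio total: 344 + 160 = 504 kbps = 0.504 Mbps.
conference talk: 2.604 Mbps × 4200 s × 1.03 = 11264.9 Mb
wedding highlight reel: 21.504 Mbps × 433 s × 1.03 = 9590.6 Mb
interview recording: 4.984 Mbps × 3300 s × 1.03 = 16940.6 Mb
wedding ceremony recording: 16.704 Mbps × 5700 s × 1.03 = 98069.2 Mb
product demo: 8.664 Mbps × 180 s × 1.03 = 1606.3 Mb
short film: 27.504 Mbps × 1380 s × 1.03 = 39094.2 Mb
Total: 176565.8 Mb = 22070.7 MB.
= 22.07 GB.

22.07 GB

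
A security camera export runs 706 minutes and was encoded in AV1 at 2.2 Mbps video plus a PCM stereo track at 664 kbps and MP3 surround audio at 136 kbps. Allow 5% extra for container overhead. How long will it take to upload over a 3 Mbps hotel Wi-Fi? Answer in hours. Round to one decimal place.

12.4 hours

706 min = 42360 s
Audio total: 664 + 136 = 800 kbps = 0.800 Mbps.
Total bitrate: 3.000 Mbps.
File: 3.000 Mbps × 42360 s = 127080.0 Mb.
With 5% container overhead: ×1.05. → 133434.0 Mb.
At 3 Mbps: 133434.0 / 3 = 44478.0 s ≈ 12.4 hours.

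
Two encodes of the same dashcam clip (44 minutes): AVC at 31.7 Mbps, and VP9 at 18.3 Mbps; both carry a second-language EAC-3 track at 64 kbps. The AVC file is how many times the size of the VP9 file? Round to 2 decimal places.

1.73

44 min = 2640 s
Audio: 64 kbps = 0.064 Mbps.
AVC: 31.764 Mbps × 2640 s = 83857.0 Mb = 10.482 GB.
VP9: 18.364 Mbps × 2640 s = 48481.0 Mb = 6.060 GB.
Ratio: 10.482 / 6.060 = 1.730.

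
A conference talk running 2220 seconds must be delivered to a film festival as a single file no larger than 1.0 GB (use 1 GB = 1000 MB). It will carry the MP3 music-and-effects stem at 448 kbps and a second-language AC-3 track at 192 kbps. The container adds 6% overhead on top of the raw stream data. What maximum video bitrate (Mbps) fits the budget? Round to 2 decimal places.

Budget: 1.0 GB = 8000.0 Mb.
Stream payload after overhead: 8000.0 / 1.06 = 7547.2 Mb.
Total bitrate budget: 7547.2 Mb / 2220 s = 3.400 Mbps.
Audio total: 448 + 192 = 640 kbps = 0.640 Mbps.
Video: 3.400 − 0.640 = 2.760 Mbps.

2.76 Mbps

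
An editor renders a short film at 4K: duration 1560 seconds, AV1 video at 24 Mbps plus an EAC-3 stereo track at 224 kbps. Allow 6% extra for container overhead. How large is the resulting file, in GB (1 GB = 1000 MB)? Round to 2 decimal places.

Audio: 224 kbps = 0.224 Mbps.
Total bitrate: 24 + 0.224 = 24.224 Mbps.
Stream data: 24.224 Mbps × 1560 s = 37789.4 Mb.
With 6% container overhead: ×1.06.
40,057 Mb ÷ 8 = 5,007 MB → 5.007 GB.

5.01 GB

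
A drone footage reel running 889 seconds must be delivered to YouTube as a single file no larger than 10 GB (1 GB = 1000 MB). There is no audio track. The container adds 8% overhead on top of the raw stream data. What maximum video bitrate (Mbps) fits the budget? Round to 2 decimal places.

83.32 Mbps

Budget: 10 GB = 80000.0 Mb.
Stream payload after overhead: 80000.0 / 1.08 = 74074.1 Mb.
Total bitrate budget: 74074.1 Mb / 889 s = 83.323 Mbps.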